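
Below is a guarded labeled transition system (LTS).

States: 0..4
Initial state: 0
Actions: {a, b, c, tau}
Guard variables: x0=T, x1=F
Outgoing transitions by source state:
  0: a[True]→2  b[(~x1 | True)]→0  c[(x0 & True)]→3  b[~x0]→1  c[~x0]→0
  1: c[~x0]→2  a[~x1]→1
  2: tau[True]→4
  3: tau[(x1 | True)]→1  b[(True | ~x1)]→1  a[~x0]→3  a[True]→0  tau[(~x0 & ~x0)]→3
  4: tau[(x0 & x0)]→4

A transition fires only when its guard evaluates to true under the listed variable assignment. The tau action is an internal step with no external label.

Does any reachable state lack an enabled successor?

Answer: DEADLOCK-FREE

Analysis:
Reachable = {0,1,2,3,4}
  0: a→2  b→0  c→3  [3 exit(s)]
  1: a→1  [1 exit(s)]
  2: tau→4  [1 exit(s)]
  3: a→0  b→1  tau→1  [3 exit(s)]
  4: tau→4  [1 exit(s)]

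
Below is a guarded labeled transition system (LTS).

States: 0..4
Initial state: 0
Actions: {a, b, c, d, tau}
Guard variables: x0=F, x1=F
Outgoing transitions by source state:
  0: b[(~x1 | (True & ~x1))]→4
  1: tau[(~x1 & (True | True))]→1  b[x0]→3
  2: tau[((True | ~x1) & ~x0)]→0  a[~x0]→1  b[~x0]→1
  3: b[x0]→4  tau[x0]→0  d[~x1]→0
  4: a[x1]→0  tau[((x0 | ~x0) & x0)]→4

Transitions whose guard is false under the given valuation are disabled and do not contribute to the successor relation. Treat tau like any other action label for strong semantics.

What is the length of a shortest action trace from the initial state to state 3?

Answer: UNREACHABLE

Analysis:
BFS to 3:
  depth 0: {0}
  depth 1: {4}
3 never appears.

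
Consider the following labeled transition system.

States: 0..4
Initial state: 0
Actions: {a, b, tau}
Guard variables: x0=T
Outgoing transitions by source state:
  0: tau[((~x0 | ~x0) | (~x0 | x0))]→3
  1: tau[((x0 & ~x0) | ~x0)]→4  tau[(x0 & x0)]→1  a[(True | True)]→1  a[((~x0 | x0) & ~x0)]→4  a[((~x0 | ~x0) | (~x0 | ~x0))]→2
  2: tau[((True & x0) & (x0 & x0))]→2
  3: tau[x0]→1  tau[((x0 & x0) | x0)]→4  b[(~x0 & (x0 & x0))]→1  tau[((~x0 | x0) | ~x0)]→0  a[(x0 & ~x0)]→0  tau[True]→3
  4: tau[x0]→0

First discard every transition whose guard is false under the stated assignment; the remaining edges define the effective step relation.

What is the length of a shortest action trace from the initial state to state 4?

Layered search for 4:
  Layer 0: {0}
  Layer 1: {3}
  Layer 2: {1,4}
4 enters at depth 2; path tau·tau

Answer: 2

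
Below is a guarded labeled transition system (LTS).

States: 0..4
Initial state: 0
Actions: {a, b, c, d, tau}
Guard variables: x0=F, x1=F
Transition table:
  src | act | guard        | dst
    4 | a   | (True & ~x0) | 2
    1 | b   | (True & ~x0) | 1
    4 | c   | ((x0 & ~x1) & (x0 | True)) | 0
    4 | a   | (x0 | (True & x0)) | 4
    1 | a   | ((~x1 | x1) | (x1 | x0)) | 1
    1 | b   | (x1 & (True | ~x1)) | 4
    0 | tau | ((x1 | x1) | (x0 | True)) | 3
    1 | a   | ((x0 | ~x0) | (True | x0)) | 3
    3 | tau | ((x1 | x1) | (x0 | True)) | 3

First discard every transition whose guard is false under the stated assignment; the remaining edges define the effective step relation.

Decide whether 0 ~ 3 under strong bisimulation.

Compute ~ classes (split until stable):
  π0 = {{0,1,2,3,4}}
  π1 = {{0,3},{1},{2},{4}}
4 equivalence class(es) (converged in 2)
class of 0: {0,3}; class of 3: {0,3}

Answer: BISIMILAR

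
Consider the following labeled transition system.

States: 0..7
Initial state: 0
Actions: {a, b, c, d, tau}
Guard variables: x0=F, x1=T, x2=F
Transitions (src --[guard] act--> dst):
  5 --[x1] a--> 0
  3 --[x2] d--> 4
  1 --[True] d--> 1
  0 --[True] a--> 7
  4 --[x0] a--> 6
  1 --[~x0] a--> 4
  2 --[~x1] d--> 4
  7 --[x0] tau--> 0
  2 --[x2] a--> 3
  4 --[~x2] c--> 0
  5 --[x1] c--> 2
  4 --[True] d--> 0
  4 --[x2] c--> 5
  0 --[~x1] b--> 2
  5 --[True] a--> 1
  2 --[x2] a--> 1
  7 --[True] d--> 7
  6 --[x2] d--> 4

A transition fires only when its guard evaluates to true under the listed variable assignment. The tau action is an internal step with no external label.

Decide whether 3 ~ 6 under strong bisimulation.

Refine partition for ~:
  P[0] = {{0,1,2,3,4,5,6,7}}
  P[1] = {{0},{1},{2,3,6},{4},{5},{7}}
stable after 2 split(s): 6 block(s)
3∈{2,3,6}, 6∈{2,3,6}

Answer: BISIMILAR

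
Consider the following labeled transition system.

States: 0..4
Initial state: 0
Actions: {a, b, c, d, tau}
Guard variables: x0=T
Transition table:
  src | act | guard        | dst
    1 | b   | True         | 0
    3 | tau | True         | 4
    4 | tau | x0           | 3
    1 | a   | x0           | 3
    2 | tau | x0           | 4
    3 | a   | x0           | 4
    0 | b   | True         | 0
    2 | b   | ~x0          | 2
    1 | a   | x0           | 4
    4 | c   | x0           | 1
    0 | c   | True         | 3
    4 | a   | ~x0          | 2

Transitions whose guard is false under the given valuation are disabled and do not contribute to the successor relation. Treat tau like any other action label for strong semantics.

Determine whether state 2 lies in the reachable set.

After dropping false guards: 10 live edges.
Layer 0: {0}
Layer 1: {3}  now seen {0,3}
Layer 2: {4}  now seen {0,3,4}
Layer 3: {1}  now seen {0,1,3,4}
R = {0,1,3,4}

Answer: UNREACHABLE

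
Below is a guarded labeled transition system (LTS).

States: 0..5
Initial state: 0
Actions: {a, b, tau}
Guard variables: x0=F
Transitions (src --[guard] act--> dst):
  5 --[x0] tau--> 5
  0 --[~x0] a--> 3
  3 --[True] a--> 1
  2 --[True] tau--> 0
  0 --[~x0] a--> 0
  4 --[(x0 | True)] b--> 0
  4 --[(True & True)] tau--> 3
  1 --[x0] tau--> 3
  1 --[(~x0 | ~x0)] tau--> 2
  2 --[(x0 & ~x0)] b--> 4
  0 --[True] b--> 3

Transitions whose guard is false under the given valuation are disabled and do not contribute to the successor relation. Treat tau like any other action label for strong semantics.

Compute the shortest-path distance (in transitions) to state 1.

Answer: 2

Trace:
Layered search for 1:
  Layer 0: {0}
  Layer 1: {3}
  Layer 2: {1}
1 enters at depth 2; path a·a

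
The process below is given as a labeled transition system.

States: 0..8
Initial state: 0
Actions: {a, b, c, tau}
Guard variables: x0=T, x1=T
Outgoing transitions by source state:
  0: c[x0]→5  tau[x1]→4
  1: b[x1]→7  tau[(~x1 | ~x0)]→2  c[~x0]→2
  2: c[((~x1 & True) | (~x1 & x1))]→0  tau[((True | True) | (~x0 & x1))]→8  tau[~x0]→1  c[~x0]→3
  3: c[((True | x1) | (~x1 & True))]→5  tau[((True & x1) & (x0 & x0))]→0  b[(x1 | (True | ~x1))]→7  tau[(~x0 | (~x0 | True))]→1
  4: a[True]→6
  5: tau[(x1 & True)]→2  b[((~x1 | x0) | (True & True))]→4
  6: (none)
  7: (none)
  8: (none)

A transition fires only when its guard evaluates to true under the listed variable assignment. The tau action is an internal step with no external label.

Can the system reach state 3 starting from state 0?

Answer: UNREACHABLE

Trace:
Guard filter leaves 11 enabled edge(s).
L0 = {0}
L1 = {4,5}  now seen {0,4,5}
L2 = {2,6}  now seen {0,2,4,5,6}
L3 = {8}  now seen {0,2,4,5,6,8}
Reachable = {0,2,4,5,6,8}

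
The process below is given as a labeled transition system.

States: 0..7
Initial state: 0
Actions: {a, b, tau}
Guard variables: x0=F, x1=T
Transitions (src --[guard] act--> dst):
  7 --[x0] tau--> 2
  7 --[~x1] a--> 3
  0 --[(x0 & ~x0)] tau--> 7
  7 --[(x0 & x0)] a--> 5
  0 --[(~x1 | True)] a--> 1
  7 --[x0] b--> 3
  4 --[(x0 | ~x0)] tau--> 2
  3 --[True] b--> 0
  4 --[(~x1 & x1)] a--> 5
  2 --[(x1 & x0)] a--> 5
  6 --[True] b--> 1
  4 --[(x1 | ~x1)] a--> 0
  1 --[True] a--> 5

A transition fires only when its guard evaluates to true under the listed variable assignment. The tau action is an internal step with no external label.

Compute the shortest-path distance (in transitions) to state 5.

Breadth-first toward 5:
  depth 0: {0}
  depth 1: {1}
  depth 2: {5}
5 enters at depth 2; path a·a

Answer: 2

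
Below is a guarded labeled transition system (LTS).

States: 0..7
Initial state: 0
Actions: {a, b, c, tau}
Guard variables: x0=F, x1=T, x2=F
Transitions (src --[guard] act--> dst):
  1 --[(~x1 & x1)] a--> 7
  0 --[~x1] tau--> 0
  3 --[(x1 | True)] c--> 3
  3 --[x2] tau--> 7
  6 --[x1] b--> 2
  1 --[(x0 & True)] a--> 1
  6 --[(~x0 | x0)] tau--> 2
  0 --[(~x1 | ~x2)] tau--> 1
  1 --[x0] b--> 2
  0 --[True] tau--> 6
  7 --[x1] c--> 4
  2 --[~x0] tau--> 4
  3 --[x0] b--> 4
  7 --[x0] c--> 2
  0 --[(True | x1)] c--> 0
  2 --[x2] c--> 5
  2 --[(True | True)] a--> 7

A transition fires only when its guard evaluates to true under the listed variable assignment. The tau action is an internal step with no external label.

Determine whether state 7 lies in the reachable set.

Guard filter leaves 9 enabled edge(s).
Layer 0: {0}
Layer 1: {1,6}  cumulative {0,1,6}
Layer 2: {2}  cumulative {0,1,2,6}
Layer 3: {4,7}  cumulative {0,1,2,4,6,7}
Reachable = {0,1,2,4,6,7}
trace reaching 7: tau·b·a

Answer: REACHABLE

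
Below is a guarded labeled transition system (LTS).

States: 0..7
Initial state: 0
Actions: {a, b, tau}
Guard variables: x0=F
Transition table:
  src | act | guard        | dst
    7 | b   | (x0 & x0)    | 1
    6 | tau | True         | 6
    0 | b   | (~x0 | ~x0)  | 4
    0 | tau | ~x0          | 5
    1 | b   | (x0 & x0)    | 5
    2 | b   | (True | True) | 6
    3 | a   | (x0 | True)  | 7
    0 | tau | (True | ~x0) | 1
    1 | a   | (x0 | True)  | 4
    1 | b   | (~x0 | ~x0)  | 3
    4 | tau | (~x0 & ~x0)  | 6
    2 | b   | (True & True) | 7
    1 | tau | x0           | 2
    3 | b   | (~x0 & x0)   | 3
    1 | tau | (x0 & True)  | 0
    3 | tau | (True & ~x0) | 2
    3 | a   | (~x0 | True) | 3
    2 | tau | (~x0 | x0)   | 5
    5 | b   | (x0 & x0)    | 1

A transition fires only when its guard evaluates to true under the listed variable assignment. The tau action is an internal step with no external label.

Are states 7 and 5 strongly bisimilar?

Answer: BISIMILAR

Trace:
Compute ~ classes (split until stable):
  round 0: {{0,1,2,3,4,5,6,7}}
  round 1: {{0,2},{1},{3},{4,6},{5,7}}
  round 2: {{0},{1},{2},{3},{4,6},{5,7}}
Fixed point at round 3; 6 class(es).
7∈{5,7}, 5∈{5,7}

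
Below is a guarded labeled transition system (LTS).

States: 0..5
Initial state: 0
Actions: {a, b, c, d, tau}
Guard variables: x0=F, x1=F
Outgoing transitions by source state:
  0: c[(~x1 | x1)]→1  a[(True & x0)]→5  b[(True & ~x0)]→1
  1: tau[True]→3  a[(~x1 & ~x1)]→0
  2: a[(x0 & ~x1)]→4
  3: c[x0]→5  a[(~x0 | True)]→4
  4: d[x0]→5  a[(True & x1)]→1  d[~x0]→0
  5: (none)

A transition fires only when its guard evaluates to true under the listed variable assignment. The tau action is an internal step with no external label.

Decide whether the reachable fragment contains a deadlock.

Answer: DEADLOCK-FREE

Working:
Reachable = {0,1,3,4}
  0: b→1  c→1  [2 exit(s)]
  1: a→0  tau→3  [2 exit(s)]
  3: a→4  [1 exit(s)]
  4: d→0  [1 exit(s)]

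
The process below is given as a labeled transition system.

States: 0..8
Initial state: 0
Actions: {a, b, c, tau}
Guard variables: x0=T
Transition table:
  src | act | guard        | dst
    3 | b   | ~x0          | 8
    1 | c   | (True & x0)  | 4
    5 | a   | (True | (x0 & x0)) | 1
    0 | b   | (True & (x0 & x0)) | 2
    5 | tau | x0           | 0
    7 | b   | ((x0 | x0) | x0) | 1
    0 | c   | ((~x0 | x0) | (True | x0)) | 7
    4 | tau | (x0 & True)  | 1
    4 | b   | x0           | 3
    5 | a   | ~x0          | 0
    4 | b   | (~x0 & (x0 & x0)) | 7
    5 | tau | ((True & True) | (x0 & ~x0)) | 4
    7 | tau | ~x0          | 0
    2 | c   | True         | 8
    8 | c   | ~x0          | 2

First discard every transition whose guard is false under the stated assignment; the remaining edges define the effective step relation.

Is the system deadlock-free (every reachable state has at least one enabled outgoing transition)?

Answer: DEADLOCK at state 3

Analysis:
R = {0,1,2,3,4,7,8}
  0: b→2  c→7  [2 out]
  1: c→4  [1 out]
  2: c→8  [1 out]
  3: ∅  [deadlock]
  4: b→3  tau→1  [2 out]
  7: b→1  [1 out]
  8: ∅  [deadlock]
Path to 3: c·b·c·b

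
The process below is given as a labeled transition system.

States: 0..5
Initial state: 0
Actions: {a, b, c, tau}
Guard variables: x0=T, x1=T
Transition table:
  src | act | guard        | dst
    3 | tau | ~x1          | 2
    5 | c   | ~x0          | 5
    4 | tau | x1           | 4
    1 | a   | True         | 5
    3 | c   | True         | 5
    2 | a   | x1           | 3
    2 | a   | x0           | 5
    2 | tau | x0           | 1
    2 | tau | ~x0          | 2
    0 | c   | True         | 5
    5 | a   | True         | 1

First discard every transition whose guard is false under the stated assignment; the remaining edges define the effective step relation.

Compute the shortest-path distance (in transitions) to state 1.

Breadth-first toward 1:
  depth 0: {0}
  depth 1: {5}
  depth 2: {1}
1 enters at depth 2; path c·a

Answer: 2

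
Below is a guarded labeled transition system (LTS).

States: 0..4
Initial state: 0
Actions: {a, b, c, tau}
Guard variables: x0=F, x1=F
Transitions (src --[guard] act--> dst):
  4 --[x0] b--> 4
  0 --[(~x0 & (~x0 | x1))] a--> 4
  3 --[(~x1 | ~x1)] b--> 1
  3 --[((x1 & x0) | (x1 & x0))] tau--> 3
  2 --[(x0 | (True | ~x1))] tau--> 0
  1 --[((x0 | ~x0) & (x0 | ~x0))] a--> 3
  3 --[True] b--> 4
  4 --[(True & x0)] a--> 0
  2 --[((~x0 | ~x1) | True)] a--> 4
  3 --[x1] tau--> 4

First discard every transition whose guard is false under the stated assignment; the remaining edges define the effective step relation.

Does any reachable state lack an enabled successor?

Reachable = {0,4}
  0: a→4  [1 out]
  4: ∅  [no exit]
witness 4: a

Answer: DEADLOCK at state 4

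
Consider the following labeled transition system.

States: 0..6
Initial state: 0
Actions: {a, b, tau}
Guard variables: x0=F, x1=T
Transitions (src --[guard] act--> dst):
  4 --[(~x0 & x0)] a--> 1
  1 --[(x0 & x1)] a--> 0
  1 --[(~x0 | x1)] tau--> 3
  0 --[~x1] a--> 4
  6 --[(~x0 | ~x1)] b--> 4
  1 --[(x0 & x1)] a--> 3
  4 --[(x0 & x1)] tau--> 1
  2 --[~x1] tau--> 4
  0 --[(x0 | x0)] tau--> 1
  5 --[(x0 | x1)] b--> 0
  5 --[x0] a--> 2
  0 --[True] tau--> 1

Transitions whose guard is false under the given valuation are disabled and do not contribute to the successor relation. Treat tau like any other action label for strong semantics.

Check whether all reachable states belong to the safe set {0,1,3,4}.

Inv-set: {0,1,3,4}
Reachable = {0,1,3}
  0: ok
  1: ok
  3: ok

Answer: INVARIANT HOLDS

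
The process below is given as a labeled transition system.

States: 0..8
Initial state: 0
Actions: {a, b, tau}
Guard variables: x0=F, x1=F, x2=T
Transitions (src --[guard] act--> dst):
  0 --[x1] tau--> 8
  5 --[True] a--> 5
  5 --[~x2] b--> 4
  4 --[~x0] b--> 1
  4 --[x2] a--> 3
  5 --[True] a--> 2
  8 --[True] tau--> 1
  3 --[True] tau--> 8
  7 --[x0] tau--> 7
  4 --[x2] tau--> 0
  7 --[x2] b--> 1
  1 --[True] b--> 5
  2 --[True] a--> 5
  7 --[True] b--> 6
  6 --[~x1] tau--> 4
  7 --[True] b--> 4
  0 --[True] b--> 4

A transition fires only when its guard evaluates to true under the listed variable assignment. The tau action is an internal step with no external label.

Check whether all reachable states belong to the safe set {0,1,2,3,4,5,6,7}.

Allowed set {0,1,2,3,4,5,6,7}
R = {0,1,2,3,4,5,8}
  0: ✓
  1: ✓
  2: ✓
  3: ✓
  4: ✓
  5: ✓
  8: ✗ unsafe
counterexample path to 8: b·a·tau

Answer: INVARIANT VIOLATED at state 8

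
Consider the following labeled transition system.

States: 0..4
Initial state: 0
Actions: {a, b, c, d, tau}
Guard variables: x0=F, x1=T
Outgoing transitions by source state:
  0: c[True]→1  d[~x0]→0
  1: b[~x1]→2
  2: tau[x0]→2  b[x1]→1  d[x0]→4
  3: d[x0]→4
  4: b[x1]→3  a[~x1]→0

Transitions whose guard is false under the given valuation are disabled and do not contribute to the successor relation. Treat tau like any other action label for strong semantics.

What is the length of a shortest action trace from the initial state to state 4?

Answer: UNREACHABLE

Working:
Layered search for 4:
  L0 = {0}
  L1 = {1}
4 never appears.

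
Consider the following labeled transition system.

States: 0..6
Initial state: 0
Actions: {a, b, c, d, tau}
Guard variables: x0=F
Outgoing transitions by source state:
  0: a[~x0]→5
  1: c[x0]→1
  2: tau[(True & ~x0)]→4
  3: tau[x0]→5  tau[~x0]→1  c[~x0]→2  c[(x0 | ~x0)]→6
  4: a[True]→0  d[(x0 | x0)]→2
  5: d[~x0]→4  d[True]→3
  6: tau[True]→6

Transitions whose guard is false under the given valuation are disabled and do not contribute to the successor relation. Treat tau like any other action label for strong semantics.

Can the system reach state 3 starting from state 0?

Answer: REACHABLE

Analysis:
After dropping false guards: 9 live edges.
Layer 0: {0}
Layer 1: {5}  cumulative {0,5}
Layer 2: {3,4}  cumulative {0,3,4,5}
Layer 3: {1,2,6}  cumulative {0,1,2,3,4,5,6}
Reach set: {0,1,2,3,4,5,6}
witness 3: a·d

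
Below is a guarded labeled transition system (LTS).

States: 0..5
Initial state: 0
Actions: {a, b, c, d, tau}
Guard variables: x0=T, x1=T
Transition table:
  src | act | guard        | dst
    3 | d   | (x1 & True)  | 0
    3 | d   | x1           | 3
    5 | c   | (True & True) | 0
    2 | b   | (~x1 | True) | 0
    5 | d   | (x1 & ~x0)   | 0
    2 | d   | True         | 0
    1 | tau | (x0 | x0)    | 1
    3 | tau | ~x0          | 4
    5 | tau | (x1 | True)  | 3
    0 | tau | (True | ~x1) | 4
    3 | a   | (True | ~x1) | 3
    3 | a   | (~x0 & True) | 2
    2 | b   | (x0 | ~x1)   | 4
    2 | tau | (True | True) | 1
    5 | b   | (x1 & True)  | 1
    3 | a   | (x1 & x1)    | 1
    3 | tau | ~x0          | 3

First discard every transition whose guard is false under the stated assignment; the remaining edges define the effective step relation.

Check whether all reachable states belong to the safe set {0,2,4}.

Allowed set {0,2,4}
Reachable = {0,4}
  0: ✓
  4: ✓

Answer: INVARIANT HOLDS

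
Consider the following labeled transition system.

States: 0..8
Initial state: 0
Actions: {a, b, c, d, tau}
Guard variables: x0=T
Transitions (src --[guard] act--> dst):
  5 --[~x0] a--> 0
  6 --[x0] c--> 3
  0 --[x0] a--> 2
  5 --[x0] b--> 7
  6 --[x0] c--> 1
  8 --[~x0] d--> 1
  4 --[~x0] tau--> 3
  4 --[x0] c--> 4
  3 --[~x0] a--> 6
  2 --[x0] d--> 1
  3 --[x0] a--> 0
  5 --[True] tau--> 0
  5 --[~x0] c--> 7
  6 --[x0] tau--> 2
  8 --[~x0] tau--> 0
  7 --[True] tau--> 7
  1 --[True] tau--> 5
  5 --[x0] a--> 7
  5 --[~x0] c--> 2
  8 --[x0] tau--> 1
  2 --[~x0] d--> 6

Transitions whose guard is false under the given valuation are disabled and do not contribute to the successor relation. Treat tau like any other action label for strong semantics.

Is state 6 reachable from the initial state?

Answer: UNREACHABLE

Analysis:
Guard filter leaves 13 enabled edge(s).
Layer 0: {0}
Layer 1: {2}  total {0,2}
Layer 2: {1}  total {0,1,2}
Layer 3: {5}  total {0,1,2,5}
Layer 4: {7}  total {0,1,2,5,7}
Reach set: {0,1,2,5,7}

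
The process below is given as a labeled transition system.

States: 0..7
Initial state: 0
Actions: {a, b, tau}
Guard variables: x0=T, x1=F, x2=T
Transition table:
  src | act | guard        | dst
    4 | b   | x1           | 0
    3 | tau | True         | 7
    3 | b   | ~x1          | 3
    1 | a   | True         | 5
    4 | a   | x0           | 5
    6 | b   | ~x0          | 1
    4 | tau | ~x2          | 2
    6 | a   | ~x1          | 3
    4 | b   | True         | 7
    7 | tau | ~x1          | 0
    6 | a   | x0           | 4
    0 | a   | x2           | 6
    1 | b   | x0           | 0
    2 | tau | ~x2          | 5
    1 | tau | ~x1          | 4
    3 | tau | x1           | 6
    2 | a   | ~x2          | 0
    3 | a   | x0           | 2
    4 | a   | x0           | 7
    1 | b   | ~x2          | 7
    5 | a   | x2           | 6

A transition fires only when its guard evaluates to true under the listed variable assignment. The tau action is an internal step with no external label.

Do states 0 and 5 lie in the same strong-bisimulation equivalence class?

Bisimulation quotient by refinement:
  round 0: {{0,1,2,3,4,5,6,7}}
  round 1: {{0,5,6},{1,3},{2},{4},{7}}
  round 2: {{0,5},{1},{2},{3},{4},{6},{7}}
Fixed point at round 3; 7 class(es).
[0]={0,5}  [5]={0,5}

Answer: BISIMILAR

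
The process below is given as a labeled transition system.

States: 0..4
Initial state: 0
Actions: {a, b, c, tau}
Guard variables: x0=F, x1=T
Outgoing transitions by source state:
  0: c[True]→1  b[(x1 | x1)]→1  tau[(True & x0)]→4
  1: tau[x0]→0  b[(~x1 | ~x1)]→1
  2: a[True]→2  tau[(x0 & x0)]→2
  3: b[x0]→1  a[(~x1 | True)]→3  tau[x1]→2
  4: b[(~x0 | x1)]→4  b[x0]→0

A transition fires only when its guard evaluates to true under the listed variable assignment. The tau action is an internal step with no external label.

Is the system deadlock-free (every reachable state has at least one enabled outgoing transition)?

Answer: DEADLOCK at state 1

Working:
R = {0,1}
  0: b→1  c→1  [2 out]
  1: ∅  [no exit]
witness 1: c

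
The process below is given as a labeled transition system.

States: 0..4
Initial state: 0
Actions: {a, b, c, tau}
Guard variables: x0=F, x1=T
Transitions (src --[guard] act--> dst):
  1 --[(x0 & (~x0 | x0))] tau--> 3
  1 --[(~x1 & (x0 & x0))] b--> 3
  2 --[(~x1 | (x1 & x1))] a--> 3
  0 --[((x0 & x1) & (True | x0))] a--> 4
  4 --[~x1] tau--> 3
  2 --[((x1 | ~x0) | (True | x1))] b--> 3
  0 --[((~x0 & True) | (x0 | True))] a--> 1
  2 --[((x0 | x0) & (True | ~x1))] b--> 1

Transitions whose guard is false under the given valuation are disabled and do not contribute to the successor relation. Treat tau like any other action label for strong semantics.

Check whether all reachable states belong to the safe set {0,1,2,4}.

Answer: INVARIANT HOLDS

Working:
Safe = {0,1,2,4}
Reach set: {0,1}
  0: ✓
  1: ✓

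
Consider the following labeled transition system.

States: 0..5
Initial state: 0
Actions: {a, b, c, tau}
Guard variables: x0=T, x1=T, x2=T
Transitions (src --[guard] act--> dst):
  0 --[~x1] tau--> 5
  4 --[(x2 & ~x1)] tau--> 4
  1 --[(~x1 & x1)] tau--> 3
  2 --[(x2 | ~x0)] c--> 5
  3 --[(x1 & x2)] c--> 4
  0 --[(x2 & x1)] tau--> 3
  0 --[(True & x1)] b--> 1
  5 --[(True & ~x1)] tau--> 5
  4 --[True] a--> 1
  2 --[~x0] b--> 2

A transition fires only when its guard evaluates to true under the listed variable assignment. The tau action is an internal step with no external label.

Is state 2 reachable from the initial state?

5 transition(s) survive guard evaluation.
L0 = {0}
L1 = {1,3}  total {0,1,3}
L2 = {4}  total {0,1,3,4}
R = {0,1,3,4}

Answer: UNREACHABLE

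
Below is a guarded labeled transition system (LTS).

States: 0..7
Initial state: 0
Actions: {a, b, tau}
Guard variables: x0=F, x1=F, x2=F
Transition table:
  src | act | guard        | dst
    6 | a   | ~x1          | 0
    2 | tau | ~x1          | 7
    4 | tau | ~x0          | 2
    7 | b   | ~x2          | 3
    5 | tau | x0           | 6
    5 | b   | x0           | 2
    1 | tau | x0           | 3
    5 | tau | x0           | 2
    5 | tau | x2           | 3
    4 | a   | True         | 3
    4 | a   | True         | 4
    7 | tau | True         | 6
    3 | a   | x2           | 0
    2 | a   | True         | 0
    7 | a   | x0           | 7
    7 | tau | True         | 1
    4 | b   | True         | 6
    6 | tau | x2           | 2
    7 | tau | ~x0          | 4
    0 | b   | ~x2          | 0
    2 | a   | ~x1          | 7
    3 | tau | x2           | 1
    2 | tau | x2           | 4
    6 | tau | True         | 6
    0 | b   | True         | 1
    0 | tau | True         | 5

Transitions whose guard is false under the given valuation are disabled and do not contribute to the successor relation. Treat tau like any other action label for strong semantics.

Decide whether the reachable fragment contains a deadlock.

Answer: DEADLOCK at state 1

Analysis:
R = {0,1,5}
  0: b→0  b→1  tau→5  [3 exit(s)]
  1: ∅  [no exit]
  5: ∅  [no exit]
witness 1: b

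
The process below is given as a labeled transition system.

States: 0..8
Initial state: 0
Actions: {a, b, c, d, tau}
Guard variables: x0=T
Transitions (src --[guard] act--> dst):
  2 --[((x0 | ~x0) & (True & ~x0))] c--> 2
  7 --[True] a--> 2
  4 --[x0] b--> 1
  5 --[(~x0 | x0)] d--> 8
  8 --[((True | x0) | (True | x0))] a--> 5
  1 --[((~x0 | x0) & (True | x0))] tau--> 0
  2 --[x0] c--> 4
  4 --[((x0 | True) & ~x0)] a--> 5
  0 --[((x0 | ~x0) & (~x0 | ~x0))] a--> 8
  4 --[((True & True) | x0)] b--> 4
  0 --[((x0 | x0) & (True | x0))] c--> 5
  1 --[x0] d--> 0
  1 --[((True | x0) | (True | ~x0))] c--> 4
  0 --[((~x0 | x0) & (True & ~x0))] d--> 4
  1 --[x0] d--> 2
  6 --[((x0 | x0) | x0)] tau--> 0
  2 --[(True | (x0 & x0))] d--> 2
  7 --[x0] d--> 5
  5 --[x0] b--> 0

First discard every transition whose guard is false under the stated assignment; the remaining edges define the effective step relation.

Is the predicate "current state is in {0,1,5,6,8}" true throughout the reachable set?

Answer: INVARIANT HOLDS

Analysis:
Safe = {0,1,5,6,8}
R = {0,5,8}
  0: ok
  5: ok
  8: ok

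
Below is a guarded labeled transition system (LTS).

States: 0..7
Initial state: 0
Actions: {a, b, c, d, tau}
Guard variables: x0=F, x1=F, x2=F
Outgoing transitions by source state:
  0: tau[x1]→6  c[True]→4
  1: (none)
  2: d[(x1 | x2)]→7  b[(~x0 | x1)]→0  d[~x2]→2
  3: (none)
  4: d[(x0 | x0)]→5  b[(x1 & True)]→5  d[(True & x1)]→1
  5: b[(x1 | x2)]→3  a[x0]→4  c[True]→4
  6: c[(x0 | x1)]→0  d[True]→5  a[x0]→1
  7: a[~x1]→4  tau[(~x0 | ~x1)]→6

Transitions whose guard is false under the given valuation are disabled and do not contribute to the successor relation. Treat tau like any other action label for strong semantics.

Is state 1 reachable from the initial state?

Answer: UNREACHABLE

Trace:
Guard filter leaves 7 enabled edge(s).
L0 = {0}
L1 = {4}  now seen {0,4}
Reach set: {0,4}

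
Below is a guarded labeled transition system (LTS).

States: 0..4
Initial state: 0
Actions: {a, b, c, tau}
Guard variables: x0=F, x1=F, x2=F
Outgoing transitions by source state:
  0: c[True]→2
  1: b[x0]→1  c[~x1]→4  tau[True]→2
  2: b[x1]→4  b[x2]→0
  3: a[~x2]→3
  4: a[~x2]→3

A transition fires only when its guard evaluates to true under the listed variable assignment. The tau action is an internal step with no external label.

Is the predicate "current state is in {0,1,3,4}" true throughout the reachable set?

Inv-set: {0,1,3,4}
Reachable = {0,2}
  0: ✓
  2: ✗ unsafe
counterexample path to 2: c

Answer: INVARIANT VIOLATED at state 2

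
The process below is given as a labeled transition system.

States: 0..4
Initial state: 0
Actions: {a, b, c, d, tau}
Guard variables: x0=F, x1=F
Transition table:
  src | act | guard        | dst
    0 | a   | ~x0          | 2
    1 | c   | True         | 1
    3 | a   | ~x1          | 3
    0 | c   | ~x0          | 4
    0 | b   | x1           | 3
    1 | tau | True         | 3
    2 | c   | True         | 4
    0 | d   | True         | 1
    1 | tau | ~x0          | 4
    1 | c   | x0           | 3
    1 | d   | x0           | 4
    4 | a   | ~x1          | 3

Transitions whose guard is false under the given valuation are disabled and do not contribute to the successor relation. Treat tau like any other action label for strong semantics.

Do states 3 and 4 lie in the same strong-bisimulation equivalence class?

Answer: BISIMILAR

Trace:
Refine partition for ~:
  P[0] = {{0,1,2,3,4}}
  P[1] = {{0},{1},{2},{3,4}}
Fixed point at round 2; 4 class(es).
[3]={3,4}  [4]={3,4}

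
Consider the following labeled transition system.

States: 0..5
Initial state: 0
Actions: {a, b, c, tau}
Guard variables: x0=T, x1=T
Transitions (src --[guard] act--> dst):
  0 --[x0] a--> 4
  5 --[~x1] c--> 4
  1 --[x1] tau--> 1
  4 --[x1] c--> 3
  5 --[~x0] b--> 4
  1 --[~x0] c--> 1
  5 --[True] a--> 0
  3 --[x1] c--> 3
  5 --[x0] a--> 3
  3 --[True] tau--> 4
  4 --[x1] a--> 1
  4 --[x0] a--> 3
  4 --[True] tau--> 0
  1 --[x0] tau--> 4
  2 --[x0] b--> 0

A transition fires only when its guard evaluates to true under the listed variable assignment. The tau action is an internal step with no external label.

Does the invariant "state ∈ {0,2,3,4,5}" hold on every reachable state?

Inv-set: {0,2,3,4,5}
Reachable = {0,1,3,4}
  0: ok
  1: outside
  3: ok
  4: ok
reach 1 via a·a — violates

Answer: INVARIANT VIOLATED at state 1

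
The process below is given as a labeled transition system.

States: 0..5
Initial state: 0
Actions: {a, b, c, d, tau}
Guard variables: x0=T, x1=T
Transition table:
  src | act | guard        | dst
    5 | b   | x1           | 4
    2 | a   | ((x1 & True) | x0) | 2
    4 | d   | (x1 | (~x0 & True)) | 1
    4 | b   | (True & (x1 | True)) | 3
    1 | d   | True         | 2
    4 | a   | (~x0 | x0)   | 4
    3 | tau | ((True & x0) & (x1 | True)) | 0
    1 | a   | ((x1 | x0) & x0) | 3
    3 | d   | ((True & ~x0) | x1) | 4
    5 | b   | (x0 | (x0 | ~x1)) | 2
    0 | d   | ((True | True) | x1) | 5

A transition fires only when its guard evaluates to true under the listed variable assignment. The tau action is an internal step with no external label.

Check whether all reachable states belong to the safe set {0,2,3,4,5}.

Inv-set: {0,2,3,4,5}
R = {0,1,2,3,4,5}
  0: ✓
  1: ✗ unsafe
  2: ✓
  3: ✓
  4: ✓
  5: ✓
reach 1 via d·b·d — violates

Answer: INVARIANT VIOLATED at state 1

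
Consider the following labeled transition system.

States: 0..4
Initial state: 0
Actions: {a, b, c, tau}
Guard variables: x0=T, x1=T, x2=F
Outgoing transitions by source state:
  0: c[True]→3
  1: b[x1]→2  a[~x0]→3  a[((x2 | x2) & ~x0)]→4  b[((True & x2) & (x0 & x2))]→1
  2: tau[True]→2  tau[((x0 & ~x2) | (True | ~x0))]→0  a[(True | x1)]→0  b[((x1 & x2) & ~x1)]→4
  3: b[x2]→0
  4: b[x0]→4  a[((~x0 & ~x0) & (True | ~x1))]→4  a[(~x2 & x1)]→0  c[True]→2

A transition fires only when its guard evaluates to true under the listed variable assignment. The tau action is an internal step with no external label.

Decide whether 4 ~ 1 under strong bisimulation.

Compute ~ classes (split until stable):
  round 0: {{0,1,2,3,4}}
  round 1: {{0},{1},{2},{3},{4}}
Fixed point at round 2; 5 class(es).
[4]={4}  [1]={1}

Answer: NOT BISIMILAR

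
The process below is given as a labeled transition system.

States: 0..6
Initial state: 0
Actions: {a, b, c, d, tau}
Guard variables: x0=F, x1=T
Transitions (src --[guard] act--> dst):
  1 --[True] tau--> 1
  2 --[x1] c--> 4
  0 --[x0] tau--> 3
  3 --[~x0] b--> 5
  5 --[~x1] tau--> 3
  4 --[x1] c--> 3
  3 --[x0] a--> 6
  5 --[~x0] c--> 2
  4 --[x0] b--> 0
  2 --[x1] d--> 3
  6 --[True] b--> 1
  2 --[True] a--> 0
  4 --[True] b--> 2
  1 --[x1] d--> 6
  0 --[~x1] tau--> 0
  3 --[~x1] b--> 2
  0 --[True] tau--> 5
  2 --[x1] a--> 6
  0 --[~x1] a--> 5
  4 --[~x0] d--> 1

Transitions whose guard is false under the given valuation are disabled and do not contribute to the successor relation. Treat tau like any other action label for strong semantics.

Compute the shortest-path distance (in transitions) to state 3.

Answer: 3

Working:
BFS to 3:
  L0 = {0}
  L1 = {5}
  L2 = {2}
  L3 = {3,4,6}
3 enters at depth 3; path tau·c·d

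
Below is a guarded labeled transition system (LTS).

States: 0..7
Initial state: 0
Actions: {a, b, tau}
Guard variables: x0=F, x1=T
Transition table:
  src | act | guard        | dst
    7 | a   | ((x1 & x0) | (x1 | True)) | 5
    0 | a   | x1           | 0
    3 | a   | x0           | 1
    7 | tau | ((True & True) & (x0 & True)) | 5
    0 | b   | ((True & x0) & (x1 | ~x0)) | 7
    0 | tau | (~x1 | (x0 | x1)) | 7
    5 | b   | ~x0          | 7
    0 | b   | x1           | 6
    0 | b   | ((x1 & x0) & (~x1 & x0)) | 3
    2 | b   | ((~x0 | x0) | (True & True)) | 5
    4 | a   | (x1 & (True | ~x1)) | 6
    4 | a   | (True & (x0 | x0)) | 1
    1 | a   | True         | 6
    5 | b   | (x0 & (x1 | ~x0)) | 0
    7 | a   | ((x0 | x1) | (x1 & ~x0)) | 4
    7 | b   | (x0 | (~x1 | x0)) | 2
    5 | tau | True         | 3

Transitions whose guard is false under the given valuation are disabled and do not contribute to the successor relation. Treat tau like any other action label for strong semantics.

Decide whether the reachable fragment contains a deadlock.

Answer: DEADLOCK at state 3

Analysis:
Reachable = {0,3,4,5,6,7}
  0: a→0  b→6  tau→7  [3 out]
  3: ∅  [deadlock]
  4: a→6  [1 out]
  5: b→7  tau→3  [2 out]
  6: ∅  [deadlock]
  7: a→4  a→5  [2 out]
Path to 3: tau·a·tau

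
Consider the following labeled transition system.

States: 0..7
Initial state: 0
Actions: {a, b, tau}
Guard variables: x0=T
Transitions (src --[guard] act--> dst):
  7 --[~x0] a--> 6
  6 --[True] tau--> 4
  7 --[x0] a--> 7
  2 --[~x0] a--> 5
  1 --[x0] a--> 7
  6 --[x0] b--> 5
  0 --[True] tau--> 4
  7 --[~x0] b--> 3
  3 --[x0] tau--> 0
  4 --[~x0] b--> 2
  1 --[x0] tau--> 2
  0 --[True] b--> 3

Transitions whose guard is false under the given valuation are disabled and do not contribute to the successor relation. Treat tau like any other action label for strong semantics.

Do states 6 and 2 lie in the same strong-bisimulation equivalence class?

Bisimulation quotient by refinement:
  P[0] = {{0,1,2,3,4,5,6,7}}
  P[1] = {{0,6},{1},{2,4,5},{3},{7}}
  P[2] = {{0},{1},{2,4,5},{3},{6},{7}}
Fixed point at round 3; 6 class(es).
6∈{6}, 2∈{2,4,5}

Answer: NOT BISIMILAR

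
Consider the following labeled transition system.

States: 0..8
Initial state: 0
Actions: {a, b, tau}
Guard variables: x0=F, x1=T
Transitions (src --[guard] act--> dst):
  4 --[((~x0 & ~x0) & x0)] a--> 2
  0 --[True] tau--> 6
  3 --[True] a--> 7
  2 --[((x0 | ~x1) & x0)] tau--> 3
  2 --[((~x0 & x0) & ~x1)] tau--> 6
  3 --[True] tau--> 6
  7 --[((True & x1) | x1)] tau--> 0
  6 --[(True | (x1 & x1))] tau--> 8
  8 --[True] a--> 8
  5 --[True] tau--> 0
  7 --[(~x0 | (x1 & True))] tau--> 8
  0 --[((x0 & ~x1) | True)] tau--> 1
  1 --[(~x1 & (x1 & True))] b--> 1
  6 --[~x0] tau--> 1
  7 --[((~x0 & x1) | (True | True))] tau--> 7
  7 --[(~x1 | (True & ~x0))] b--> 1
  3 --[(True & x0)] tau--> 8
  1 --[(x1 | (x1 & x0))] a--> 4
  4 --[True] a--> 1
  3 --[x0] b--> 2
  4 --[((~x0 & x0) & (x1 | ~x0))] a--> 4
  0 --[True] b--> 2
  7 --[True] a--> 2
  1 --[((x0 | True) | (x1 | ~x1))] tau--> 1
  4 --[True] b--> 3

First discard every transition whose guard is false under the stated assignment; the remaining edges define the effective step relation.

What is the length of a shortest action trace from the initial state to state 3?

Answer: 3

Trace:
Breadth-first toward 3:
  depth 0: {0}
  depth 1: {1,2,6}
  depth 2: {4,8}
  depth 3: {3}
depth(3)=3, e.g. tau·a·b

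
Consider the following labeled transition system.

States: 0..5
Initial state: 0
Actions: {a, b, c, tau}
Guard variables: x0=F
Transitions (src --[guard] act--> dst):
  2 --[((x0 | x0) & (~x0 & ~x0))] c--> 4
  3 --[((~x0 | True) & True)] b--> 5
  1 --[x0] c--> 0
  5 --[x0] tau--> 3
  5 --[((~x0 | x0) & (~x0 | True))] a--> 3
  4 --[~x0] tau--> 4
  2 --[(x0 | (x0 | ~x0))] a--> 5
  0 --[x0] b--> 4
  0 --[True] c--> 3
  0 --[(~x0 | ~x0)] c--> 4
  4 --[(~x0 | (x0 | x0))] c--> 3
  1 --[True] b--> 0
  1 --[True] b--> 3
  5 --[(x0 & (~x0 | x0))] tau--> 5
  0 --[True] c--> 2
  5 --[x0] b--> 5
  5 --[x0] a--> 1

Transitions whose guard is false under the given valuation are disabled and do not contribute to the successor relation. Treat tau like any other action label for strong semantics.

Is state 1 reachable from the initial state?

10 transition(s) survive guard evaluation.
depth 0: {0}
depth 1: {2,3,4}  total {0,2,3,4}
depth 2: {5}  total {0,2,3,4,5}
Reach set: {0,2,3,4,5}

Answer: UNREACHABLE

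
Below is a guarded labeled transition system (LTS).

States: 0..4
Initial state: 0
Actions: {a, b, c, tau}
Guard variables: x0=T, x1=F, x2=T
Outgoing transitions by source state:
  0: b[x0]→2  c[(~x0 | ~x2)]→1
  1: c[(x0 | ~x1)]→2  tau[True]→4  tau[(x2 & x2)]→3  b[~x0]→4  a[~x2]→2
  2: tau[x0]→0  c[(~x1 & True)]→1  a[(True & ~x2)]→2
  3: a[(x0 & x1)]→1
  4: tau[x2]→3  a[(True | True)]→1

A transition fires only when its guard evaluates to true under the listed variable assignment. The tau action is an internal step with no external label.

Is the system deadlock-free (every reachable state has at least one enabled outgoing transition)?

Answer: DEADLOCK at state 3

Trace:
Reachable = {0,1,2,3,4}
  0: b→2  [1 out]
  1: c→2  tau→3  tau→4  [3 out]
  2: c→1  tau→0  [2 out]
  3: ∅  [STUCK]
  4: a→1  tau→3  [2 out]
witness 3: b·c·tau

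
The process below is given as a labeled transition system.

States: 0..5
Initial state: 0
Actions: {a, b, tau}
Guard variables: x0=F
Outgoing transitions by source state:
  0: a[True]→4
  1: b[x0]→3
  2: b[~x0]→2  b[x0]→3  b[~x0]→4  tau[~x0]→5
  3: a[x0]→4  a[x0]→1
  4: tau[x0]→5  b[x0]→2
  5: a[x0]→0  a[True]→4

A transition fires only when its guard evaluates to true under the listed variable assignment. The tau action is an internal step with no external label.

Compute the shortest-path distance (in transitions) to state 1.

Layered search for 1:
  L0 = {0}
  L1 = {4}
1 never appears.

Answer: UNREACHABLE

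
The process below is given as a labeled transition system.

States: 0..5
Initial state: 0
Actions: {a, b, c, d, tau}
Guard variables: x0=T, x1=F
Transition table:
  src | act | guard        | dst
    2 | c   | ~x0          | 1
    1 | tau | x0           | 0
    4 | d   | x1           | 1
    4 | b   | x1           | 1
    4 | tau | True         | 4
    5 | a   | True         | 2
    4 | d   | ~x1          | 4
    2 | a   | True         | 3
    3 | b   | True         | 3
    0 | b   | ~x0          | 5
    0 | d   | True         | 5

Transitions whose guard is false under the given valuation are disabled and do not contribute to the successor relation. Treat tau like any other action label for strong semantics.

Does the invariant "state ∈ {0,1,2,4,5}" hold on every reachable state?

Safe = {0,1,2,4,5}
Reach set: {0,2,3,5}
  0: ✓
  2: ✓
  3: ✗ unsafe
  5: ✓
witness against invariant: d·a·a → 3

Answer: INVARIANT VIOLATED at state 3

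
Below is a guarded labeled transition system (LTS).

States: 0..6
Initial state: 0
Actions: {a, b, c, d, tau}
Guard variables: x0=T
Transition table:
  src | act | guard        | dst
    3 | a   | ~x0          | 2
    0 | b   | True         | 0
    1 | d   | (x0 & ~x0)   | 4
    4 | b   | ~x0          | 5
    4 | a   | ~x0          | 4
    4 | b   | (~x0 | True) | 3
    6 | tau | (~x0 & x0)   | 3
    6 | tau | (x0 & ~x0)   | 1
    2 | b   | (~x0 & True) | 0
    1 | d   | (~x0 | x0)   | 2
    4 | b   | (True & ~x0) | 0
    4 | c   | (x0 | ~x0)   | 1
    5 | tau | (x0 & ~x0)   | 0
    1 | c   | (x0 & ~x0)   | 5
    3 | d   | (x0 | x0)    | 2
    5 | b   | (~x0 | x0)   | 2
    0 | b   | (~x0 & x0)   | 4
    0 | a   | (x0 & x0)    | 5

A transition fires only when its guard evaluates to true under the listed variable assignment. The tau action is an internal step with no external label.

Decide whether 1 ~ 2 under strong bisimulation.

Refine partition for ~:
  π0 = {{0,1,2,3,4,5,6}}
  π1 = {{0},{1,3},{2,6},{4},{5}}
Fixed point at round 2; 5 class(es).
[1]={1,3}  [2]={2,6}

Answer: NOT BISIMILAR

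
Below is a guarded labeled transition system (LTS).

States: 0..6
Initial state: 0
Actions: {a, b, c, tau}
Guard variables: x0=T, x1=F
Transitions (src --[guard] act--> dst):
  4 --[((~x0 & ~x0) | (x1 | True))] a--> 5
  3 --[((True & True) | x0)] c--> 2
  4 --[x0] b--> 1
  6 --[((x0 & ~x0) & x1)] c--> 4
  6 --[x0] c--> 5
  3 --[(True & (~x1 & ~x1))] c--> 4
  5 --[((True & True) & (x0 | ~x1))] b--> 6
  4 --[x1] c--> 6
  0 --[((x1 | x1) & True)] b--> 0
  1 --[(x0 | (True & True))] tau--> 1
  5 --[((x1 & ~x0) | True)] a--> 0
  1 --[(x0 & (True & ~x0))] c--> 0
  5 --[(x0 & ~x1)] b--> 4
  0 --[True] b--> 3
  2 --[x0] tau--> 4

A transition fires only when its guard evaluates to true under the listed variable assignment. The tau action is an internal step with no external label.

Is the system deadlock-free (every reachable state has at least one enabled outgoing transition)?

Answer: DEADLOCK-FREE

Analysis:
R = {0,1,2,3,4,5,6}
  0: b→3  [deg 1]
  1: tau→1  [deg 1]
  2: tau→4  [deg 1]
  3: c→2  c→4  [deg 2]
  4: a→5  b→1  [deg 2]
  5: a→0  b→4  b→6  [deg 3]
  6: c→5  [deg 1]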